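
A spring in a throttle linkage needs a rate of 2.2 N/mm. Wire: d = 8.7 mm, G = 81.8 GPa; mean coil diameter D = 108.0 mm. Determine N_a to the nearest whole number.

N_a = Gd⁴/(8D³k) = (81.8×10³ × 8.7⁴)/(8 × 108.0³ × 2.2)
    = 4.6863e+08 / 2.21709e+07 = 21.14 → 21 coils

21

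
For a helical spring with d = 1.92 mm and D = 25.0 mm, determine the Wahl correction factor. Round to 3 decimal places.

1.110

C = D/d = 25.0/1.92 = 13.0208
K_W = (4C−1)/(4C−4) + 0.615/C = 51.083/48.083 + 0.0472 = 1.1096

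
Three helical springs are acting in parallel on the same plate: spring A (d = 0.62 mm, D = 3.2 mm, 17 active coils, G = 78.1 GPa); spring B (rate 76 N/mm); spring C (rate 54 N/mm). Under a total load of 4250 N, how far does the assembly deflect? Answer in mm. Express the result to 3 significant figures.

32.1 mm

k_A = Gd⁴/(8D³N_a) = (78.1×10³)(0.62⁴)/(8·3.2³·17) = 2.5896 N/mm
Parallel: k_eq = 2.5896 + 76 + 54 = 132.59 N/mm
δ = F/k_eq = 4250/132.59 = 32.054 mm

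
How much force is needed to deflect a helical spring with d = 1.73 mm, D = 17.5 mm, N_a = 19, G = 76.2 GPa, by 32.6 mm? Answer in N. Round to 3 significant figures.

27.3 N

k = Gd⁴/(8D³N_a) = (76.2×10³)(1.73⁴)/(8·17.5³·19) = 0.83788 N/mm
F = k·δ = 0.83788 × 32.6 = 27.315 N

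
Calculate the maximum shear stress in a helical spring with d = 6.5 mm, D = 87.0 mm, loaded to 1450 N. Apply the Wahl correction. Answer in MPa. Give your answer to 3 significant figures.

Spring index C = D/d = 87.0/6.5 = 13.3846
K_W = (4C−1)/(4C−4) + 0.615/C = 52.538/49.538 + 0.0459 = 1.1065
τ₀ = 8FD/(πd³) = 8·1450·87.0/(π·6.5³) = 1.0092e+06/862.76 = 1169.7 MPa
τ_max = K·τ₀ = 1.1065 × 1169.7 = 1294.3 MPa

1290 MPa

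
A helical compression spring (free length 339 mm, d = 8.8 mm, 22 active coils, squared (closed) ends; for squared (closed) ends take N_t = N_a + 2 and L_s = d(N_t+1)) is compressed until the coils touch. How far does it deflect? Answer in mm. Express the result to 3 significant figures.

N_t = 24; L_s = 8.8·25 = 220 mm
δ_solid = L₀ − L_s = 339 − 220 = 119 mm

119 mm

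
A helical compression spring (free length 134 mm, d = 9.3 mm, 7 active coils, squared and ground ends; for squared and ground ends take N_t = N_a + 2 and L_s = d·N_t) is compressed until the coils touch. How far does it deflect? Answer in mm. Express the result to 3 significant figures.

50.3 mm

N_t = 9; L_s = 9.3·9 = 83.7 mm
δ_solid = L₀ − L_s = 134 − 83.7 = 50.3 mm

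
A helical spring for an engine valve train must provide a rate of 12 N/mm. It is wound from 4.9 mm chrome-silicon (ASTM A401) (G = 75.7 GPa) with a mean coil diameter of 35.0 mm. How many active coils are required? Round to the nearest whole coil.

11

N_a = Gd⁴/(8D³k) = (75.7×10³ × 4.9⁴)/(8 × 35.0³ × 12)
    = 4.36395e+07 / 4.116e+06 = 10.6 → 11 coils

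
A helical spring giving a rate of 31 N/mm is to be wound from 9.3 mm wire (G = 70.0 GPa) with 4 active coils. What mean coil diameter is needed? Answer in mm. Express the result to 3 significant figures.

80.8 mm

D = (Gd⁴/(8N_a·k))^(1/3) = (70.0×10³·9.3⁴/(8·4·31))^(1/3)
  = (527859)^(1/3) = 80.8176 mm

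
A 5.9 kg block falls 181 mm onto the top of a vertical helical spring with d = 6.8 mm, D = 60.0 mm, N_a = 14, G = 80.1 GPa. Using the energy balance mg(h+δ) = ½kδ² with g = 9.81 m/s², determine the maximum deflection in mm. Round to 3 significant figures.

k = Gd⁴/(8D³N_a) = (80.1×10³)(6.8⁴)/(8·60.0³·14) = 7.0794 N/mm
W = mg = 5.9 × 9.81 = 57.879 N
½kδ² − Wδ − Wh = 0 → δ = (W + √(W² + 2kWh))/k
δ = (57.879 + √(3350 + 148329))/7.0794 = (57.879 + 389.46)/7.0794 = 63.189 mm

63.2 mm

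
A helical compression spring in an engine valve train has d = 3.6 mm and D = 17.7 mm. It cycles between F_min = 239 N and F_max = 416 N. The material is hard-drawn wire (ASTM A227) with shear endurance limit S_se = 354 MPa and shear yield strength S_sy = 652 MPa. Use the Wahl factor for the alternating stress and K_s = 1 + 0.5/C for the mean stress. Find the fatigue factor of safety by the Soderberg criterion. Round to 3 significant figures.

1.17

C = D/d = 17.7/3.6 = 4.9167; K_W = (4C−1)/(4C−4)+0.615/C = 1.3166; K_s = 1+0.5/C = 1.1017
F_a = (F_max−F_min)/2 = 88.5 N; F_m = (F_max+F_min)/2 = 327.5 N
τ_a = K_W·8F_aD/(πd³) = 1.3166 × 85.497 = 112.56 MPa
τ_m = K_s·8F_mD/(πd³) = 1.1017 × 316.39 = 348.56 MPa
Soderberg: 1/n_f = τ_a/S_se + τ_m/S_sy = 112.56/354 + 348.56/652 = 0.31797 + 0.53460 = 0.85258
n_f = 1/0.85258 = 1.173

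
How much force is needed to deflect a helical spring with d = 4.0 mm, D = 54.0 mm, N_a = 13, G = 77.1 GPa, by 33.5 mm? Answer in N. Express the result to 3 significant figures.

40.4 N

k = Gd⁴/(8D³N_a) = (77.1×10³)(4.0⁴)/(8·54.0³·13) = 1.2053 N/mm
F = k·δ = 1.2053 × 33.5 = 40.376 N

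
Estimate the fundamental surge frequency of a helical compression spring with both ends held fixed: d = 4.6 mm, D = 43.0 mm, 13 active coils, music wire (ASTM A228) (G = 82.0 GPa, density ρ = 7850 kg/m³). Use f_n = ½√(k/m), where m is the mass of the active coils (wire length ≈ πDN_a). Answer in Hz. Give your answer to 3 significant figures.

69.6 Hz

k = Gd⁴/(8D³N_a) = (82.0×10³)(4.6⁴)/(8·43.0³·13) = 4.4402 N/mm = 4440.2 N/m
Wire length L = πDN_a = π·43.0·13 = 1756.2 mm
m = ρ·(πd²/4)·L = 7850 × 16.619×10⁻⁶ m² × 1.7562 m = 0.22911 kg
f_n = ½√(k/m) = 0.5·√(4440.2/0.22911) = 0.5·√(19381) = 69.607 Hz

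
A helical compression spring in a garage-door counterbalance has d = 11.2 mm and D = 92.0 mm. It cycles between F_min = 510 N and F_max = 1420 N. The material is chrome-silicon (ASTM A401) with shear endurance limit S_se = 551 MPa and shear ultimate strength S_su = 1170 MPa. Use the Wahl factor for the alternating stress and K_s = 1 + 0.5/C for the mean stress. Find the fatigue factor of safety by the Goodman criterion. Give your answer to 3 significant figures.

3.24

C = D/d = 92.0/11.2 = 8.2143; K_W = (4C−1)/(4C−4)+0.615/C = 1.1788; K_s = 1+0.5/C = 1.0609
F_a = (F_max−F_min)/2 = 455 N; F_m = (F_max+F_min)/2 = 965 N
τ_a = K_W·8F_aD/(πd³) = 1.1788 × 75.873 = 89.441 MPa
τ_m = K_s·8F_mD/(πd³) = 1.0609 × 160.92 = 170.71 MPa
Goodman: 1/n_f = τ_a/S_se + τ_m/S_su = 89.441/551 + 170.71/1170 = 0.16232 + 0.14591 = 0.30823
n_f = 1/0.30823 = 3.244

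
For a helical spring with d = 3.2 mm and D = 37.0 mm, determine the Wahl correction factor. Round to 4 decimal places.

C = D/d = 37.0/3.2 = 11.5625
K_W = (4C−1)/(4C−4) + 0.615/C = 45.250/42.250 + 0.0532 = 1.1242

1.1242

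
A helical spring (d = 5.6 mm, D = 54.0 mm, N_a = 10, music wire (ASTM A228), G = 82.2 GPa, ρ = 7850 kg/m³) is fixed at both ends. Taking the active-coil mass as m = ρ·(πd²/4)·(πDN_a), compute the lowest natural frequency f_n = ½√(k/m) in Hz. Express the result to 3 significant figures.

k = Gd⁴/(8D³N_a) = (82.2×10³)(5.6⁴)/(8·54.0³·10) = 6.4173 N/mm = 6417.3 N/m
Wire length L = πDN_a = π·54.0·10 = 1696.5 mm
m = ρ·(πd²/4)·L = 7850 × 24.63×10⁻⁶ m² × 1.6965 m = 0.328 kg
f_n = ½√(k/m) = 0.5·√(6417.3/0.328) = 0.5·√(19565) = 69.937 Hz

69.9 Hz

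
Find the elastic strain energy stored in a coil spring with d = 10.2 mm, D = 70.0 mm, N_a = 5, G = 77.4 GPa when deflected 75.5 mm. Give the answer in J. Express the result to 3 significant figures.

k = Gd⁴/(8D³N_a) = (77.4×10³)(10.2⁴)/(8·70.0³·5) = 61.064 N/mm
U = ½kδ² = 0.5 × 61.064 × 75.5² = 1.7404e+05 N·mm = 174.04 J

174 J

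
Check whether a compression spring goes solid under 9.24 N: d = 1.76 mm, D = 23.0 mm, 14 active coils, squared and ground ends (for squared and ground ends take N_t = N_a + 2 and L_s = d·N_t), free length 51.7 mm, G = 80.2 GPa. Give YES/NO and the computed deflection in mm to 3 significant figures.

NO, δ = 16.4 mm

k = Gd⁴/(8D³N_a) = (80.2×10³)(1.76⁴)/(8·23.0³·14) = 0.56471 N/mm
N_t = 16; L_s = 1.76·16 = 28.16 mm; δ_solid = L₀ − L_s = 51.7 − 28.16 = 23.54 mm
δ = F/k = 9.24/0.56471 = 16.362 mm
δ < δ_solid → spring does not go solid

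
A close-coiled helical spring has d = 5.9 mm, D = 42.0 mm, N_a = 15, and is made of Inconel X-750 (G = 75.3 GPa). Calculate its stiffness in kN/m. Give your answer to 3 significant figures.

k = Gd⁴/(8D³N_a) = (75.3×10³ × 5.9⁴) / (8 × 42.0³ × 15)
  = 9.12437e+07 / 8.89056e+06 = 10.263 N/mm

10.3 kN/m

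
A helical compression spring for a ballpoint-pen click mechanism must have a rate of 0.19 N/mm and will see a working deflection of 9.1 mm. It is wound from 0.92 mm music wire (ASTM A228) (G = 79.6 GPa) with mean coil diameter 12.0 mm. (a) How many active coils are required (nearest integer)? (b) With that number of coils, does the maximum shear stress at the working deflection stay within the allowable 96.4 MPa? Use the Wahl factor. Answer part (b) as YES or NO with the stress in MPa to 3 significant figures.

(a) 22 coils; (b) YES, τ_max = 74.3 MPa

N_a = Gd⁴/(8D³k) = (79.6×10³)(0.92⁴)/(8·12.0³·0.19) = 21.71 → N_a = 22
Actual rate k = Gd⁴/(8D³·22) = 0.1875 N/mm
Working load F = kδ = 0.1875·9.1 = 1.7063 N
C = 12.0/0.92 = 13.0435; K_W = (4C−1)/(4C−4)+0.615/C = 1.1094
τ_max = K_W·8FD/(πd³) = 1.1094·66.959 = 74.286 MPa
τ_max ≤ 96.4 MPa → acceptable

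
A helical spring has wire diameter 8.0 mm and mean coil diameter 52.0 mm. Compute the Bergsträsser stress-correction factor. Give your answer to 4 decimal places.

C = D/d = 52.0/8.0 = 6.5000
K_B = (4C+2)/(4C−3) = 28.000/23.000 = 1.2174

1.2174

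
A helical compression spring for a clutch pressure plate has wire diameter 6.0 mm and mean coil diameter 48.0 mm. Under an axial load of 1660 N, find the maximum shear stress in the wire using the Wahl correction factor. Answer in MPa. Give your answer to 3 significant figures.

Spring index C = D/d = 48.0/6.0 = 8.0000
K_W = (4C−1)/(4C−4) + 0.615/C = 31.000/28.000 + 0.0769 = 1.1840
τ₀ = 8FD/(πd³) = 8·1660·48.0/(π·6.0³) = 637440/678.58 = 939.37 MPa
τ_max = K·τ₀ = 1.1840 × 939.37 = 1112.2 MPa

1110 MPa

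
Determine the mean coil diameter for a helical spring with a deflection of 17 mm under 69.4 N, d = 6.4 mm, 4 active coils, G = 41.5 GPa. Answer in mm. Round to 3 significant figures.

81.1 mm

Required rate k = F/δ = 69.4/17 = 4.0824 N/mm
D = (Gd⁴/(8N_a·k))^(1/3) = (41.5×10³·6.4⁴/(8·4·4.0824))^(1/3)
  = (532976)^(1/3) = 81.0779 mm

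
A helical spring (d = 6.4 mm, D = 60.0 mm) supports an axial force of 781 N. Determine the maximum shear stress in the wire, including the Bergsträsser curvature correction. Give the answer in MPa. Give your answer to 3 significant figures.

521 MPa

Spring index C = D/d = 60.0/6.4 = 9.3750
K_B = (4C+2)/(4C−3) = 39.500/34.500 = 1.1449
τ₀ = 8FD/(πd³) = 8·781·60.0/(π·6.4³) = 374880/823.55 = 455.2 MPa
τ_max = K·τ₀ = 1.1449 × 455.2 = 521.17 MPa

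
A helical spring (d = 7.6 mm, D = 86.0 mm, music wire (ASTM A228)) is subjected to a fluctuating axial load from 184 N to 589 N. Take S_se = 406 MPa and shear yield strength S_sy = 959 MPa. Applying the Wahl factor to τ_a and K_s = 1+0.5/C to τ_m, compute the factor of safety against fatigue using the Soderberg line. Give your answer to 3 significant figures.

C = D/d = 86.0/7.6 = 11.3158; K_W = (4C−1)/(4C−4)+0.615/C = 1.1271; K_s = 1+0.5/C = 1.0442
F_a = (F_max−F_min)/2 = 202.5 N; F_m = (F_max+F_min)/2 = 386.5 N
τ_a = K_W·8F_aD/(πd³) = 1.1271 × 101.02 = 113.86 MPa
τ_m = K_s·8F_mD/(πd³) = 1.0442 × 192.82 = 201.34 MPa
Soderberg: 1/n_f = τ_a/S_se + τ_m/S_sy = 113.86/406 + 201.34/959 = 0.28044 + 0.20995 = 0.49039
n_f = 1/0.49039 = 2.039

2.04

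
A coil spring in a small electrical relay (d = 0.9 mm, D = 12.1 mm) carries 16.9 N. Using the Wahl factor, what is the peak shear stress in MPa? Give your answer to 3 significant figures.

790 MPa

Spring index C = D/d = 12.1/0.9 = 13.4444
K_W = (4C−1)/(4C−4) + 0.615/C = 52.778/49.778 + 0.0457 = 1.1060
τ₀ = 8FD/(πd³) = 8·16.9·12.1/(π·0.9³) = 1635.92/2.2902 = 714.31 MPa
τ_max = K·τ₀ = 1.1060 × 714.31 = 790.03 MPa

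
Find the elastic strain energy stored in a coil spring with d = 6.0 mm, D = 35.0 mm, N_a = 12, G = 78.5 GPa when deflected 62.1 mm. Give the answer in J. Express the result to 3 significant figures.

k = Gd⁴/(8D³N_a) = (78.5×10³)(6.0⁴)/(8·35.0³·12) = 24.717 N/mm
U = ½kδ² = 0.5 × 24.717 × 62.1² = 47660 N·mm = 47.66 J

47.7 J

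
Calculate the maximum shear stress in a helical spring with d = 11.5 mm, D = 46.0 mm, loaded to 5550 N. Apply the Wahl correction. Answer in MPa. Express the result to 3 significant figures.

600 MPa

Spring index C = D/d = 46.0/11.5 = 4.0000
K_W = (4C−1)/(4C−4) + 0.615/C = 15.000/12.000 + 0.1537 = 1.4038
τ₀ = 8FD/(πd³) = 8·5550·46.0/(π·11.5³) = 2.0424e+06/4778 = 427.46 MPa
τ_max = K·τ₀ = 1.4038 × 427.46 = 600.05 MPa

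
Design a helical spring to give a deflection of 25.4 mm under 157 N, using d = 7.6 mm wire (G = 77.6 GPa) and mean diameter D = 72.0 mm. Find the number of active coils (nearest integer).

14

Required rate k = F/δ = 157/25.4 = 6.1811 N/mm
N_a = Gd⁴/(8D³k) = (77.6×10³ × 7.6⁴)/(8 × 72.0³ × 6.1811)
    = 2.5889e+08 / 1.84567e+07 = 14.03 → 14 coils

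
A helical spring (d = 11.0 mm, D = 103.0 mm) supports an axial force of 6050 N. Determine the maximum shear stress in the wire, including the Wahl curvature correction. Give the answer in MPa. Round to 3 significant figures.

1380 MPa

Spring index C = D/d = 103.0/11.0 = 9.3636
K_W = (4C−1)/(4C−4) + 0.615/C = 36.455/33.455 + 0.0657 = 1.1554
τ₀ = 8FD/(πd³) = 8·6050·103.0/(π·11.0³) = 4.9852e+06/4181.5 = 1192.2 MPa
τ_max = K·τ₀ = 1.1554 × 1192.2 = 1377.4 MPa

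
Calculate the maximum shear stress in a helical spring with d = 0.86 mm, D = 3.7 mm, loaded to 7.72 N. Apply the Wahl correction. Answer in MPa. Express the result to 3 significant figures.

157 MPa

Spring index C = D/d = 3.7/0.86 = 4.3023
K_W = (4C−1)/(4C−4) + 0.615/C = 16.209/13.209 + 0.1429 = 1.3701
τ₀ = 8FD/(πd³) = 8·7.72·3.7/(π·0.86³) = 228.512/1.9982 = 114.36 MPa
τ_max = K·τ₀ = 1.3701 × 114.36 = 156.68 MPa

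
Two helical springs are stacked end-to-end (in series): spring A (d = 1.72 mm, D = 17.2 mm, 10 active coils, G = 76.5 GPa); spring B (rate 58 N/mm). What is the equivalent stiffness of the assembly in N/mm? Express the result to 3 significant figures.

k_A = Gd⁴/(8D³N_a) = (76.5×10³)(1.72⁴)/(8·17.2³·10) = 1.6447 N/mm
Series: 1/k_eq = 1/1.6447 + 1/58 = 0.62524; k_eq = 1.5994 N/mm

1.60 N/mm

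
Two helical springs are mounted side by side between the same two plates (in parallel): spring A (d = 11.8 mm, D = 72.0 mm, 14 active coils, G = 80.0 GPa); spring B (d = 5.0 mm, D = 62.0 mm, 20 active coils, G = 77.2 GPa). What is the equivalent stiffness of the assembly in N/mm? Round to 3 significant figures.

38.4 N/mm

k_A = Gd⁴/(8D³N_a) = (80.0×10³)(11.8⁴)/(8·72.0³·14) = 37.102 N/mm
k_B = Gd⁴/(8D³N_a) = (77.2×10³)(5.0⁴)/(8·62.0³·20) = 1.2653 N/mm
Parallel: k_eq = 37.102 + 1.2653 = 38.368 N/mm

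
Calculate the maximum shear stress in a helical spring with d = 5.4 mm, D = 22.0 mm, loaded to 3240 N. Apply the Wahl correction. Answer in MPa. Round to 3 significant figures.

1610 MPa

Spring index C = D/d = 22.0/5.4 = 4.0741
K_W = (4C−1)/(4C−4) + 0.615/C = 15.296/12.296 + 0.1510 = 1.3949
τ₀ = 8FD/(πd³) = 8·3240·22.0/(π·5.4³) = 570240/494.69 = 1152.7 MPa
τ_max = K·τ₀ = 1.3949 × 1152.7 = 1608 MPa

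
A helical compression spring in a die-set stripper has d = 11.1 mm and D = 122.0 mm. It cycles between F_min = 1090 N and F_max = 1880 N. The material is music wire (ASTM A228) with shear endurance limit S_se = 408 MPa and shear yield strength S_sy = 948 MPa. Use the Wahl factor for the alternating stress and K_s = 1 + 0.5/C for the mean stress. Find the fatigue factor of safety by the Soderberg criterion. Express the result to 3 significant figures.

1.61

C = D/d = 122.0/11.1 = 10.9910; K_W = (4C−1)/(4C−4)+0.615/C = 1.1310; K_s = 1+0.5/C = 1.0455
F_a = (F_max−F_min)/2 = 395 N; F_m = (F_max+F_min)/2 = 1485 N
τ_a = K_W·8F_aD/(πd³) = 1.1310 × 89.728 = 101.48 MPa
τ_m = K_s·8F_mD/(πd³) = 1.0455 × 337.33 = 352.68 MPa
Soderberg: 1/n_f = τ_a/S_se + τ_m/S_sy = 101.48/408 + 352.68/948 = 0.24874 + 0.37202 = 0.62076
n_f = 1/0.62076 = 1.611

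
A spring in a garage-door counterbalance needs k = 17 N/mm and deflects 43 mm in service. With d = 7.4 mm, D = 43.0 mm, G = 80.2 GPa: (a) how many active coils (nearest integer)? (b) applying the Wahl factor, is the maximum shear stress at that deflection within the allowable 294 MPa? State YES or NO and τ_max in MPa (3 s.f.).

N_a = Gd⁴/(8D³k) = (80.2×10³)(7.4⁴)/(8·43.0³·17) = 22.24 → N_a = 22
Actual rate k = Gd⁴/(8D³·22) = 17.186 N/mm
Working load F = kδ = 17.186·43 = 739.01 N
C = 43.0/7.4 = 5.8108; K_W = (4C−1)/(4C−4)+0.615/C = 1.2617
τ_max = K_W·8FD/(πd³) = 1.2617·199.69 = 251.96 MPa
τ_max ≤ 294 MPa → acceptable

(a) 22 coils; (b) YES, τ_max = 252 MPa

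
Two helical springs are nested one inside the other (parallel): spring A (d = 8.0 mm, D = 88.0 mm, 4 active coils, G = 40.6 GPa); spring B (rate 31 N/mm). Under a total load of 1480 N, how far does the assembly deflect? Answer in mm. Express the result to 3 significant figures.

k_A = Gd⁴/(8D³N_a) = (40.6×10³)(8.0⁴)/(8·88.0³·4) = 7.6258 N/mm
Parallel: k_eq = 7.6258 + 31 = 38.626 N/mm
δ = F/k_eq = 1480/38.626 = 38.316 mm

38.3 mm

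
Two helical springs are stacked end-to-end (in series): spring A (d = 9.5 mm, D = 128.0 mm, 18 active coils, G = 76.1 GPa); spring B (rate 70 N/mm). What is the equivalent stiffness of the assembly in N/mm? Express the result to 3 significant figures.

k_A = Gd⁴/(8D³N_a) = (76.1×10³)(9.5⁴)/(8·128.0³·18) = 2.0525 N/mm
Series: 1/k_eq = 1/2.0525 + 1/70 = 0.50149; k_eq = 1.994 N/mm

1.99 N/mm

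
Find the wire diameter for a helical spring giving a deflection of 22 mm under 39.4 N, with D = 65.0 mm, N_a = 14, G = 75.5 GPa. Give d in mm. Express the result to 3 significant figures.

5.20 mm

Required rate k = F/δ = 39.4/22 = 1.7909 N/mm
d = (8D³N_a·k / G)^(1/4) = (8·65.0³·14·1.7909 / (75.5×10³))^0.25
  = (729.6)^0.25 = 5.1972 mm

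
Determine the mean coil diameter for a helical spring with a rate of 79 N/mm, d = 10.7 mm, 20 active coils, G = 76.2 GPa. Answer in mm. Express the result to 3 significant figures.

42.9 mm

D = (Gd⁴/(8N_a·k))^(1/3) = (76.2×10³·10.7⁴/(8·20·79))^(1/3)
  = (79021.1)^(1/3) = 42.9122 mm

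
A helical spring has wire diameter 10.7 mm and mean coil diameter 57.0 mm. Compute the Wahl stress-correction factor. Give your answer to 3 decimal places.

1.289

C = D/d = 57.0/10.7 = 5.3271
K_W = (4C−1)/(4C−4) + 0.615/C = 20.308/17.308 + 0.1154 = 1.2888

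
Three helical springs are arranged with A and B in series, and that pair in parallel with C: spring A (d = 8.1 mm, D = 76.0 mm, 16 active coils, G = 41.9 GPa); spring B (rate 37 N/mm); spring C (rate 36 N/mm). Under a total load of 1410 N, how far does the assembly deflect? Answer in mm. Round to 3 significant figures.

k_A = Gd⁴/(8D³N_a) = (41.9×10³)(8.1⁴)/(8·76.0³·16) = 3.21 N/mm
Springs A,B series: k_AB = 1/(1/3.21+1/37) = 2.9537 N/mm; parallel with C: k_eq = 2.9537+36 = 38.954 N/mm
δ = F/k_eq = 1410/38.954 = 36.197 mm

36.2 mm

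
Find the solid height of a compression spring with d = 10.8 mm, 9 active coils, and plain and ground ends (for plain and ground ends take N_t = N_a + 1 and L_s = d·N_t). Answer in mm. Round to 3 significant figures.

plain and ground ends: N_t = N_a + 1 = 9 + 1 = 10
L_s = d·N_t = 10.8 × 10 = 108 mm

108 mm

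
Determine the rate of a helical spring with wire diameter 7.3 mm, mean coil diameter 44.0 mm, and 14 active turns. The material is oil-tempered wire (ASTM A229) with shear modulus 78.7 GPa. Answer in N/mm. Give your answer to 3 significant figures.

23.4 N/mm

k = Gd⁴/(8D³N_a) = (78.7×10³ × 7.3⁴) / (8 × 44.0³ × 14)
  = 2.23494e+08 / 9.54061e+06 = 23.426 N/mm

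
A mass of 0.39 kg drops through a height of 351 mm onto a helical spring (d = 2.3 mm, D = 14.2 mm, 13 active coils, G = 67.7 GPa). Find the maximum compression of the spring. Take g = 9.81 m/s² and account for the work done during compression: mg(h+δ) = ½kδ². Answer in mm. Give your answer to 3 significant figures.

21.2 mm

k = Gd⁴/(8D³N_a) = (67.7×10³)(2.3⁴)/(8·14.2³·13) = 6.3621 N/mm
W = mg = 0.39 × 9.81 = 3.8259 N
½kδ² − Wδ − Wh = 0 → δ = (W + √(W² + 2kWh))/k
δ = (3.8259 + √(14.638 + 17087.3))/6.3621 = (3.8259 + 130.77)/6.3621 = 21.156 mm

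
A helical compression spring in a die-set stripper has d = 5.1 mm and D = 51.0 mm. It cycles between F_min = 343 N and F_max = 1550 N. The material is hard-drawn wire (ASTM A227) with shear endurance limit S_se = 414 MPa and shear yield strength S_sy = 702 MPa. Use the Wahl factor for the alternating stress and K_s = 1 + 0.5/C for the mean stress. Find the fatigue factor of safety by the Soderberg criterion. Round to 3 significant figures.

C = D/d = 51.0/5.1 = 10.0000; K_W = (4C−1)/(4C−4)+0.615/C = 1.1448; K_s = 1+0.5/C = 1.0500
F_a = (F_max−F_min)/2 = 603.5 N; F_m = (F_max+F_min)/2 = 946.5 N
τ_a = K_W·8F_aD/(πd³) = 1.1448 × 590.85 = 676.42 MPa
τ_m = K_s·8F_mD/(πd³) = 1.0500 × 926.66 = 972.99 MPa
Soderberg: 1/n_f = τ_a/S_se + τ_m/S_sy = 676.42/414 + 972.99/702 = 1.63388 + 1.38603 = 3.0199
n_f = 1/3.0199 = 0.3311

0.331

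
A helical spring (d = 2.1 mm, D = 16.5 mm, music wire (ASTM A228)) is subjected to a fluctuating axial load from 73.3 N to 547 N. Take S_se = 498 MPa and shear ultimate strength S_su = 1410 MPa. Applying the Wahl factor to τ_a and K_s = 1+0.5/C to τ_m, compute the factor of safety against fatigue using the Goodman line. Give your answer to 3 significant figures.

C = D/d = 16.5/2.1 = 7.8571; K_W = (4C−1)/(4C−4)+0.615/C = 1.1876; K_s = 1+0.5/C = 1.0636
F_a = (F_max−F_min)/2 = 236.85 N; F_m = (F_max+F_min)/2 = 310.15 N
τ_a = K_W·8F_aD/(πd³) = 1.1876 × 1074.6 = 1276.2 MPa
τ_m = K_s·8F_mD/(πd³) = 1.0636 × 1407.1 = 1496.7 MPa
Goodman: 1/n_f = τ_a/S_se + τ_m/S_su = 1276.2/498 + 1496.7/1410 = 2.56270 + 1.06148 = 3.6242
n_f = 1/3.6242 = 0.2759

0.276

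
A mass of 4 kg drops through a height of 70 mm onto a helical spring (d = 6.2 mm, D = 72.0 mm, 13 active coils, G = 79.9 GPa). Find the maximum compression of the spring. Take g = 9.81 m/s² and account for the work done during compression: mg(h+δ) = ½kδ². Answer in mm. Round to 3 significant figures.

57.3 mm

k = Gd⁴/(8D³N_a) = (79.9×10³)(6.2⁴)/(8·72.0³·13) = 3.0415 N/mm
W = mg = 4 × 9.81 = 39.24 N
½kδ² − Wδ − Wh = 0 → δ = (W + √(W² + 2kWh))/k
δ = (39.24 + √(1539.8 + 16708.6))/3.0415 = (39.24 + 135.09)/3.0415 = 57.317 mm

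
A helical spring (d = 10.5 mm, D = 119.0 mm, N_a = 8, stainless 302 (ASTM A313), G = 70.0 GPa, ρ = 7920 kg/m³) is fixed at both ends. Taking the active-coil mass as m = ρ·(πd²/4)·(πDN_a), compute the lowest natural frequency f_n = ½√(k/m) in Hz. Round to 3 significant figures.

k = Gd⁴/(8D³N_a) = (70.0×10³)(10.5⁴)/(8·119.0³·8) = 7.8892 N/mm = 7889.2 N/m
Wire length L = πDN_a = π·119.0·8 = 2990.8 mm
m = ρ·(πd²/4)·L = 7920 × 86.59×10⁻⁶ m² × 2.9908 m = 2.0511 kg
f_n = ½√(k/m) = 0.5·√(7889.2/2.0511) = 0.5·√(3846.4) = 31.01 Hz

31.0 Hz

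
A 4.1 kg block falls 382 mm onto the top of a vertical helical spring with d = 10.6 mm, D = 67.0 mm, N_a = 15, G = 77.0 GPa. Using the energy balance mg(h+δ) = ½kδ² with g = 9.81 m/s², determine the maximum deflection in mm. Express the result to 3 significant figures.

35.3 mm

k = Gd⁴/(8D³N_a) = (77.0×10³)(10.6⁴)/(8·67.0³·15) = 26.934 N/mm
W = mg = 4.1 × 9.81 = 40.221 N
½kδ² − Wδ − Wh = 0 → δ = (W + √(W² + 2kWh))/k
δ = (40.221 + √(1617.7 + 827665))/26.934 = (40.221 + 910.65)/26.934 = 35.303 mm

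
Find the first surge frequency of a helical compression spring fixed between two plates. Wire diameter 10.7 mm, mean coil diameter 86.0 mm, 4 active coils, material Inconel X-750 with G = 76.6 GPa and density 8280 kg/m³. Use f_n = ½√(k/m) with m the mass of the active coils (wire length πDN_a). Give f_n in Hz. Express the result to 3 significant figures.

124 Hz

k = Gd⁴/(8D³N_a) = (76.6×10³)(10.7⁴)/(8·86.0³·4) = 49.331 N/mm = 49331 N/m
Wire length L = πDN_a = π·86.0·4 = 1080.7 mm
m = ρ·(πd²/4)·L = 8280 × 89.92×10⁻⁶ m² × 1.0807 m = 0.80463 kg
f_n = ½√(k/m) = 0.5·√(49331/0.80463) = 0.5·√(61309) = 123.8 Hz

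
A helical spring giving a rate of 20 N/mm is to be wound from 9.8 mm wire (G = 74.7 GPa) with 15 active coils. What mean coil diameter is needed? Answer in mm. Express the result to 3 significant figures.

D = (Gd⁴/(8N_a·k))^(1/3) = (74.7×10³·9.8⁴/(8·15·20))^(1/3)
  = (287087)^(1/3) = 65.9687 mm

66.0 mm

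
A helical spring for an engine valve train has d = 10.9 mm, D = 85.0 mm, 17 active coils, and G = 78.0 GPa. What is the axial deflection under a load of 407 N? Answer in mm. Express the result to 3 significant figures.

k = Gd⁴/(8D³N_a) = (78.0×10³)(10.9⁴)/(8·85.0³·17) = 13.183 N/mm
δ = F/k = 407 / 13.183 = 30.874 mm

30.9 mm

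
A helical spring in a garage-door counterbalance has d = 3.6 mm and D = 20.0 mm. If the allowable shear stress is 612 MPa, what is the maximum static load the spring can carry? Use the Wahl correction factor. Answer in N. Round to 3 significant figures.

C = D/d = 20.0/3.6 = 5.5556
K_W = (4C−1)/(4C−4) + 0.615/C = 21.222/18.222 + 0.1107 = 1.2753
τ_max = K·8FD/(πd³) → F_max = τ_allow·πd³/(8DK)
F_max = 612·π·3.6³/(8·20.0·1.2753) = 89703/204.05 = 439.61 N

440 N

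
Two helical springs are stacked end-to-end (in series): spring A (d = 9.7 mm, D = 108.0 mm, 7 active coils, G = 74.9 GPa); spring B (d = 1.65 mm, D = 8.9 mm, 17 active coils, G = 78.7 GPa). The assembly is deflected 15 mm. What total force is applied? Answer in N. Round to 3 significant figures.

k_A = Gd⁴/(8D³N_a) = (74.9×10³)(9.7⁴)/(8·108.0³·7) = 9.3996 N/mm
k_B = Gd⁴/(8D³N_a) = (78.7×10³)(1.65⁴)/(8·8.9³·17) = 6.0842 N/mm
Series: 1/k_eq = 1/9.3996 + 1/6.0842 = 0.27075; k_eq = 3.6935 N/mm
F = k_eq·δ = 3.6935·15 = 55.402 N

55.4 N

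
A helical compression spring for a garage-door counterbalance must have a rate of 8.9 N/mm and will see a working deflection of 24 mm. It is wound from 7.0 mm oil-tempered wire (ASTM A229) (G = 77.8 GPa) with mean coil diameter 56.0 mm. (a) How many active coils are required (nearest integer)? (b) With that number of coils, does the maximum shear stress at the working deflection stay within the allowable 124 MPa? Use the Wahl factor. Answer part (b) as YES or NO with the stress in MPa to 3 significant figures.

(a) 15 coils; (b) YES, τ_max = 105 MPa

N_a = Gd⁴/(8D³k) = (77.8×10³)(7.0⁴)/(8·56.0³·8.9) = 14.94 → N_a = 15
Actual rate k = Gd⁴/(8D³·15) = 8.8639 N/mm
Working load F = kδ = 8.8639·24 = 212.73 N
C = 56.0/7.0 = 8.0000; K_W = (4C−1)/(4C−4)+0.615/C = 1.1840
τ_max = K_W·8FD/(πd³) = 1.1840·88.445 = 104.72 MPa
τ_max ≤ 124 MPa → acceptable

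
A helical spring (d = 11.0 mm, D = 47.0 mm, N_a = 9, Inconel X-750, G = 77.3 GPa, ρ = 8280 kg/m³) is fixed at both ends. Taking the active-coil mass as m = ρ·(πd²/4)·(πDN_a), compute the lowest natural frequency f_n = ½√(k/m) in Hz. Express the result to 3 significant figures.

190 Hz

k = Gd⁴/(8D³N_a) = (77.3×10³)(11.0⁴)/(8·47.0³·9) = 151.4 N/mm = 1.514e+05 N/m
Wire length L = πDN_a = π·47.0·9 = 1328.9 mm
m = ρ·(πd²/4)·L = 8280 × 95.033×10⁻⁶ m² × 1.3289 m = 1.0457 kg
f_n = ½√(k/m) = 0.5·√(1.514e+05/1.0457) = 0.5·√(1.4479e+05) = 190.25 Hz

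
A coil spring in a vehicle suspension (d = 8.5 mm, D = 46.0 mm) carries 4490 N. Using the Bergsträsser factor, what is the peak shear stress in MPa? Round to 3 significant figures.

Spring index C = D/d = 46.0/8.5 = 5.4118
K_B = (4C+2)/(4C−3) = 23.647/18.647 = 1.2681
τ₀ = 8FD/(πd³) = 8·4490·46.0/(π·8.5³) = 1.65232e+06/1929.3 = 856.42 MPa
τ_max = K·τ₀ = 1.2681 × 856.42 = 1086.1 MPa

1090 MPa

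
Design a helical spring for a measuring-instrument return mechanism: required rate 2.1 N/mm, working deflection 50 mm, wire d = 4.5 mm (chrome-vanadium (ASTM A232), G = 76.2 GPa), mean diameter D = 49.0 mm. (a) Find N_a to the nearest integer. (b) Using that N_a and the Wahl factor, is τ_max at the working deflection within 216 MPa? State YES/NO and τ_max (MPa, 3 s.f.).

(a) 16 coils; (b) YES, τ_max = 161 MPa

N_a = Gd⁴/(8D³k) = (76.2×10³)(4.5⁴)/(8·49.0³·2.1) = 15.81 → N_a = 16
Actual rate k = Gd⁴/(8D³·16) = 2.0749 N/mm
Working load F = kδ = 2.0749·50 = 103.75 N
C = 49.0/4.5 = 10.8889; K_W = (4C−1)/(4C−4)+0.615/C = 1.1323
τ_max = K_W·8FD/(πd³) = 1.1323·142.06 = 160.86 MPa
τ_max ≤ 216 MPa → acceptable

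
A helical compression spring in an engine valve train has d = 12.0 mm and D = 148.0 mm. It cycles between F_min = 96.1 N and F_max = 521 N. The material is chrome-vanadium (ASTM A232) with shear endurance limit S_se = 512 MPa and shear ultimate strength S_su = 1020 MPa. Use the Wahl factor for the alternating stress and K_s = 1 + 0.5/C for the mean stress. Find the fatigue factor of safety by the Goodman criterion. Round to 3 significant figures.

C = D/d = 148.0/12.0 = 12.3333; K_W = (4C−1)/(4C−4)+0.615/C = 1.1160; K_s = 1+0.5/C = 1.0405
F_a = (F_max−F_min)/2 = 212.45 N; F_m = (F_max+F_min)/2 = 308.55 N
τ_a = K_W·8F_aD/(πd³) = 1.1160 × 46.336 = 51.712 MPa
τ_m = K_s·8F_mD/(πd³) = 1.0405 × 67.295 = 70.023 MPa
Goodman: 1/n_f = τ_a/S_se + τ_m/S_su = 51.712/512 + 70.023/1020 = 0.10100 + 0.06865 = 0.16965
n_f = 1/0.16965 = 5.894

5.89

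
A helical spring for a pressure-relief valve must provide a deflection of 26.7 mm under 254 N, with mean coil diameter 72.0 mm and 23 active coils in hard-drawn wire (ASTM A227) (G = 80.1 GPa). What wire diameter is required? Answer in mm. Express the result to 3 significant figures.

9.50 mm

Required rate k = F/δ = 254/26.7 = 9.5131 N/mm
d = (8D³N_a·k / G)^(1/4) = (8·72.0³·23·9.5131 / (80.1×10³))^0.25
  = (8156.5)^0.25 = 9.5033 mm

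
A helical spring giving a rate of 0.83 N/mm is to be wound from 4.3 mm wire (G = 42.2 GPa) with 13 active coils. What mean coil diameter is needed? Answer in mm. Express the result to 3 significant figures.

55.1 mm

D = (Gd⁴/(8N_a·k))^(1/3) = (42.2×10³·4.3⁴/(8·13·0.83))^(1/3)
  = (167138)^(1/3) = 55.0839 mm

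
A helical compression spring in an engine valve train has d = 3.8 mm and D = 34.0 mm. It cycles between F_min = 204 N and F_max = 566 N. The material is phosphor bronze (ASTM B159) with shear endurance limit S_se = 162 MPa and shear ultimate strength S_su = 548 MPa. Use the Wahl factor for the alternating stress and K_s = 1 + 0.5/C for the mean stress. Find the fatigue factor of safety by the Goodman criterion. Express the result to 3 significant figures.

C = D/d = 34.0/3.8 = 8.9474; K_W = (4C−1)/(4C−4)+0.615/C = 1.1631; K_s = 1+0.5/C = 1.0559
F_a = (F_max−F_min)/2 = 181 N; F_m = (F_max+F_min)/2 = 385 N
τ_a = K_W·8F_aD/(πd³) = 1.1631 × 285.59 = 332.17 MPa
τ_m = K_s·8F_mD/(πd³) = 1.0559 × 607.48 = 641.42 MPa
Goodman: 1/n_f = τ_a/S_se + τ_m/S_su = 332.17/162 + 641.42/548 = 2.05046 + 1.17048 = 3.2209
n_f = 1/3.2209 = 0.3105

0.310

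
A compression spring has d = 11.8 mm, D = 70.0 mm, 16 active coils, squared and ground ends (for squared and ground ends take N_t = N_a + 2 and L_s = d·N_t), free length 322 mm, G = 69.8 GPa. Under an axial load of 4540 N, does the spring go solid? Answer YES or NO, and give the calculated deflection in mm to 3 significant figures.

k = Gd⁴/(8D³N_a) = (69.8×10³)(11.8⁴)/(8·70.0³·16) = 30.823 N/mm
N_t = 18; L_s = 11.8·18 = 212.4 mm; δ_solid = L₀ − L_s = 322 − 212.4 = 109.6 mm
δ = F/k = 4540/30.823 = 147.29 mm
δ ≥ δ_solid → spring goes solid

YES, δ = 147 mm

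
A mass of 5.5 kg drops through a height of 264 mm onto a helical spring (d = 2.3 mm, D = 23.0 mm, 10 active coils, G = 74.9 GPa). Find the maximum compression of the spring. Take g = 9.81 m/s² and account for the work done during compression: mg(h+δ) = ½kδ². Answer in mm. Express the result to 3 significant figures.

143 mm

k = Gd⁴/(8D³N_a) = (74.9×10³)(2.3⁴)/(8·23.0³·10) = 2.1534 N/mm
W = mg = 5.5 × 9.81 = 53.955 N
½kδ² − Wδ − Wh = 0 → δ = (W + √(W² + 2kWh))/k
δ = (53.955 + √(2911.1 + 61345.9))/2.1534 = (53.955 + 253.49)/2.1534 = 142.77 mm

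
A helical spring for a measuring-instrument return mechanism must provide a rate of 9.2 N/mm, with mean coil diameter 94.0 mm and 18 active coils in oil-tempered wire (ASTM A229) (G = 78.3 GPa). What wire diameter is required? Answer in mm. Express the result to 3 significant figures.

10.9 mm

d = (8D³N_a·k / G)^(1/4) = (8·94.0³·18·9.2 / (78.3×10³))^0.25
  = (14053)^0.25 = 10.8879 mm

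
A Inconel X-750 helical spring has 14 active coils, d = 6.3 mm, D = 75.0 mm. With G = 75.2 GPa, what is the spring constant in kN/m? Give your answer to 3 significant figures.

k = Gd⁴/(8D³N_a) = (75.2×10³ × 6.3⁴) / (8 × 75.0³ × 14)
  = 1.18462e+08 / 4.725e+07 = 2.5071 N/mm

2.51 kN/m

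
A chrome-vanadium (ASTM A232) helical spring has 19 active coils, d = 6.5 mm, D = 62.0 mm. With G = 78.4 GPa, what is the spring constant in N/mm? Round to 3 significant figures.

k = Gd⁴/(8D³N_a) = (78.4×10³ × 6.5⁴) / (8 × 62.0³ × 19)
  = 1.39949e+08 / 3.62259e+07 = 3.8632 N/mm

3.86 N/mm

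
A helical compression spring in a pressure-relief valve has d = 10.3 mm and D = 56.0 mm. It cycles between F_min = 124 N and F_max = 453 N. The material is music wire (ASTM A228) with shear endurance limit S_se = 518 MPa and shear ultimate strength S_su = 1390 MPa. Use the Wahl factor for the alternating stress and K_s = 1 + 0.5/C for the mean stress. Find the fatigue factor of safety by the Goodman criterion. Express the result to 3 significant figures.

C = D/d = 56.0/10.3 = 5.4369; K_W = (4C−1)/(4C−4)+0.615/C = 1.2822; K_s = 1+0.5/C = 1.0920
F_a = (F_max−F_min)/2 = 164.5 N; F_m = (F_max+F_min)/2 = 288.5 N
τ_a = K_W·8F_aD/(πd³) = 1.2822 × 21.468 = 27.525 MPa
τ_m = K_s·8F_mD/(πd³) = 1.0920 × 37.65 = 41.112 MPa
Goodman: 1/n_f = τ_a/S_se + τ_m/S_su = 27.525/518 + 41.112/1390 = 0.05314 + 0.02958 = 0.082714
n_f = 1/0.082714 = 12.09

12.1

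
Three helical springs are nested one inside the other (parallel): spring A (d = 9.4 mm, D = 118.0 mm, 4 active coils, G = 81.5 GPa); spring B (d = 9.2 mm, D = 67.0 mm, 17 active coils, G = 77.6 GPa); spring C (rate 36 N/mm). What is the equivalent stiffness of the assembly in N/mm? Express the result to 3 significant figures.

61.7 N/mm

k_A = Gd⁴/(8D³N_a) = (81.5×10³)(9.4⁴)/(8·118.0³·4) = 12.102 N/mm
k_B = Gd⁴/(8D³N_a) = (77.6×10³)(9.2⁴)/(8·67.0³·17) = 13.591 N/mm
Parallel: k_eq = 12.102 + 13.591 + 36 = 61.693 N/mm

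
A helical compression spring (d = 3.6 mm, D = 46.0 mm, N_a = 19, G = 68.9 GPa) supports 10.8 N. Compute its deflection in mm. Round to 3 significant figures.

k = Gd⁴/(8D³N_a) = (68.9×10³)(3.6⁴)/(8·46.0³·19) = 0.78219 N/mm
δ = F/k = 10.8 / 0.78219 = 13.807 mm

13.8 mm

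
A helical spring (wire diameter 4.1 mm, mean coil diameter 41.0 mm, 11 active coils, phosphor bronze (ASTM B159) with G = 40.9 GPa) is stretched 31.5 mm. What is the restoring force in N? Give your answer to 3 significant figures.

k = Gd⁴/(8D³N_a) = (40.9×10³)(4.1⁴)/(8·41.0³·11) = 1.9056 N/mm
F = k·δ = 1.9056 × 31.5 = 60.025 N

60.0 N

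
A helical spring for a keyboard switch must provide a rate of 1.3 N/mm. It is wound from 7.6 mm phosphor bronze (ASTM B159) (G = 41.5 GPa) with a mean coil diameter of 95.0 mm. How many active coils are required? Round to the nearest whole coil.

16

N_a = Gd⁴/(8D³k) = (41.5×10³ × 7.6⁴)/(8 × 95.0³ × 1.3)
    = 1.38453e+08 / 8.9167e+06 = 15.53 → 16 coils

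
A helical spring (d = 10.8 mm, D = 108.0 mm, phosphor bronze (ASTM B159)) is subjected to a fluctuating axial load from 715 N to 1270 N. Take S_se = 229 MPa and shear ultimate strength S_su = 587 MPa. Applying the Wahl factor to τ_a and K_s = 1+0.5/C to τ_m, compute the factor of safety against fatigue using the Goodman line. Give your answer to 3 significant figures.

C = D/d = 108.0/10.8 = 10.0000; K_W = (4C−1)/(4C−4)+0.615/C = 1.1448; K_s = 1+0.5/C = 1.0500
F_a = (F_max−F_min)/2 = 277.5 N; F_m = (F_max+F_min)/2 = 992.5 N
τ_a = K_W·8F_aD/(πd³) = 1.1448 × 60.584 = 69.358 MPa
τ_m = K_s·8F_mD/(πd³) = 1.0500 × 216.68 = 227.52 MPa
Goodman: 1/n_f = τ_a/S_se + τ_m/S_su = 69.358/229 + 227.52/587 = 0.30287 + 0.38759 = 0.69047
n_f = 1/0.69047 = 1.448

1.45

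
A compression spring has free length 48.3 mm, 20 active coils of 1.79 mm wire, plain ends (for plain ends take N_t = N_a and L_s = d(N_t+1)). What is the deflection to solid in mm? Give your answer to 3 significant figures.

N_t = 20; L_s = 1.79·21 = 37.59 mm
δ_solid = L₀ − L_s = 48.3 − 37.59 = 10.71 mm

10.7 mm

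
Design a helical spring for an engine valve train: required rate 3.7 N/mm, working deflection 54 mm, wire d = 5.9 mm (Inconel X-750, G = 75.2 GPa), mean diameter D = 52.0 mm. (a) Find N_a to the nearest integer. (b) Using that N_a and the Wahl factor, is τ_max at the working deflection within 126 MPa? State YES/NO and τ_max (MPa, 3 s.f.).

N_a = Gd⁴/(8D³k) = (75.2×10³)(5.9⁴)/(8·52.0³·3.7) = 21.89 → N_a = 22
Actual rate k = Gd⁴/(8D³·22) = 3.6822 N/mm
Working load F = kδ = 3.6822·54 = 198.84 N
C = 52.0/5.9 = 8.8136; K_W = (4C−1)/(4C−4)+0.615/C = 1.1658
τ_max = K_W·8FD/(πd³) = 1.1658·128.2 = 149.45 MPa
τ_max > 126 MPa → exceeds allowable

(a) 22 coils; (b) NO, τ_max = 149 MPa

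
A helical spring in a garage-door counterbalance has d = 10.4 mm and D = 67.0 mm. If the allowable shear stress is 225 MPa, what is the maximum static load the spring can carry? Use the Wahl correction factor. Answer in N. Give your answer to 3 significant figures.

1200 N

C = D/d = 67.0/10.4 = 6.4423
K_W = (4C−1)/(4C−4) + 0.615/C = 24.769/21.769 + 0.0955 = 1.2333
τ_max = K·8FD/(πd³) → F_max = τ_allow·πd³/(8DK)
F_max = 225·π·10.4³/(8·67.0·1.2333) = 7.9512e+05/661.03 = 1202.8 N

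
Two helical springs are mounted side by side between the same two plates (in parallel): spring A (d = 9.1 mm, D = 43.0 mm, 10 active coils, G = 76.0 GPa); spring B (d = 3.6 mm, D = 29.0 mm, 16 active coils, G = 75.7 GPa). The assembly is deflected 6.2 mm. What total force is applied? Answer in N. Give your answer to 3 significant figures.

533 N

k_A = Gd⁴/(8D³N_a) = (76.0×10³)(9.1⁴)/(8·43.0³·10) = 81.938 N/mm
k_B = Gd⁴/(8D³N_a) = (75.7×10³)(3.6⁴)/(8·29.0³·16) = 4.0729 N/mm
Parallel: k_eq = 81.938 + 4.0729 = 86.011 N/mm
F = k_eq·δ = 86.011·6.2 = 533.27 N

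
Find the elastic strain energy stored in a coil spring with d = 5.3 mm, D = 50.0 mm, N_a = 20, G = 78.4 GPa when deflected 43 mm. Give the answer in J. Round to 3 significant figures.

2.86 J

k = Gd⁴/(8D³N_a) = (78.4×10³)(5.3⁴)/(8·50.0³·20) = 3.0931 N/mm
U = ½kδ² = 0.5 × 3.0931 × 43² = 2859.5 N·mm = 2.8595 J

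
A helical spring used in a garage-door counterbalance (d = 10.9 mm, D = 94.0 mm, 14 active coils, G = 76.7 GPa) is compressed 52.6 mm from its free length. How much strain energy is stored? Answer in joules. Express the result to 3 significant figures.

k = Gd⁴/(8D³N_a) = (76.7×10³)(10.9⁴)/(8·94.0³·14) = 11.639 N/mm
U = ½kδ² = 0.5 × 11.639 × 52.6² = 16101 N·mm = 16.101 J

16.1 J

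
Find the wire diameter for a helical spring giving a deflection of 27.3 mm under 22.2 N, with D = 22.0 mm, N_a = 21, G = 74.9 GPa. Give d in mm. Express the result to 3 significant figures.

2.10 mm

Required rate k = F/δ = 22.2/27.3 = 0.81319 N/mm
d = (8D³N_a·k / G)^(1/4) = (8·22.0³·21·0.81319 / (74.9×10³))^0.25
  = (19.422)^0.25 = 2.0993 mm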